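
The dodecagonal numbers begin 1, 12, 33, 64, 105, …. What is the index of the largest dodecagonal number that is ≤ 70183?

118

Solve n(5n−4) ≤ 70183 for integer n.
n = 118 gives 69148 ≤ 70183, while n = 119 gives 70329 > 70183; so the answer is index 118.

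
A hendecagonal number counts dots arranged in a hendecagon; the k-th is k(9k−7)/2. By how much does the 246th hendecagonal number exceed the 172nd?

138935

246·(9·246 − 7)/2 = 271461 and 172·(9·172 − 7)/2 = 132526.
Difference: 271461 − 132526 = 138935.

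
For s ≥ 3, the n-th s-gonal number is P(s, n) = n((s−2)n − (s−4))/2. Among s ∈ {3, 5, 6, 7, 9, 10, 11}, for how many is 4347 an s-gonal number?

2

s = 3: P(3, 92) = 4278 and P(3, 93) = 4371; 4347 is not s-gonal.
s = 5: P(5, 54) = 4347. ✓
s = 6: P(6, 46) = 4186 and P(6, 47) = 4371; 4347 is not s-gonal.
s = 7: P(7, 42) = 4347. ✓
s = 9: P(9, 35) = 4200 and P(9, 36) = 4446; 4347 is not s-gonal.
s = 10: P(10, 33) = 4257 and P(10, 34) = 4522; 4347 is not s-gonal.
s = 11: P(11, 31) = 4216 and P(11, 32) = 4496; 4347 is not s-gonal.
Hits: s ∈ {5, 7} → 2.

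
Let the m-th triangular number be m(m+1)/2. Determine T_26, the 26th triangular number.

351

The 26th triangular number is n(n+1)/2 with n = 26.
26·27/2 = 702/2 = 351.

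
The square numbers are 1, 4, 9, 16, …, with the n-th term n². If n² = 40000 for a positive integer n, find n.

200

We need n² = 40000, so n = √40000 = 200.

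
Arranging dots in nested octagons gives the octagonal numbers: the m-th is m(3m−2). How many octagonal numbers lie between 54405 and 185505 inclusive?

115

The n-th octagonal number is n(3n−2).
Smallest index with value ≥ 54405: n = 135 (giving 54405).
Largest index with value ≤ 185505: n = 249 (giving 185505).
Indices 135 through 249: 115 terms.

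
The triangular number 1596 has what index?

Set n(n+1)/2 = 1596, giving n² + n − 3192 = 0.
The discriminant is 1 + 8·1596 = 12769, and √12769 = 113.
So n = (-1 + 113) / 2 = 112/2 = 56.

56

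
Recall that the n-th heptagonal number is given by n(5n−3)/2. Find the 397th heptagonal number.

393427

The 397th heptagonal number is n(5n−3)/2 with n = 397.
397·(5·397 − 3)/2 = 397·1982/2 = 397·991 = 393427.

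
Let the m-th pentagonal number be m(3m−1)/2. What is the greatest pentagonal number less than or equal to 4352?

4347

Solve n(3n−1)/2 ≤ 4352 for integer n.
n = 54 gives 4347 ≤ 4352, while n = 55 gives 4510 > 4352; so the answer is 4347.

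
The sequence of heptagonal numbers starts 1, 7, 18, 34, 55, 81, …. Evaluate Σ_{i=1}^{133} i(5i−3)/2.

Σ i(5i−3)/2 = (5Σi² − 3Σi) / 2 over i = 1..133.
Σi = 8911 and Σi² = 793079.
(5·793079 − 3·8911) / 2 = 3938662/2 = 1969331.

1969331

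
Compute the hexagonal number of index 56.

56·(2·56 − 1) = 56·111 = 6216.

6216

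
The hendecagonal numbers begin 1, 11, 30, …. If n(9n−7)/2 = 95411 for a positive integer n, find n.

Set n(9n−7)/2 = 95411, giving 9n² − 7n − 190822 = 0.
So n = (7 + 2621) / 18 = 2628/18 = 146.

146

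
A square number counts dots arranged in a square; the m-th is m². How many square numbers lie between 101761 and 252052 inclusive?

The n-th square number is n².
Smallest index with value ≥ 101761: n = 319 (giving 101761).
Largest index with value ≤ 252052: n = 502 (giving 252004).
Indices 319 through 502: 184 terms.

184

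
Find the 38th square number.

The 38th square number is n² with n = 38.
38² = 1444.

1444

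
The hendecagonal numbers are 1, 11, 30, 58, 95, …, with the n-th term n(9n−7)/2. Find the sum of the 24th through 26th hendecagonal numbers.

Σ i(9i−7)/2 = (9Σi² − 7Σi) / 2 over i = 24..26.
Σi = 351 − 276 = 75 and Σi² = 6201 − 4324 = 1877.
(9·1877 − 7·75) / 2 = 16368/2 = 8184.

8184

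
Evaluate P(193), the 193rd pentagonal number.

55777

The 193rd pentagonal number is n(3n−1)/2 with n = 193.
193·(3·193 − 1)/2 = 193·578/2 = 193·289 = 55777.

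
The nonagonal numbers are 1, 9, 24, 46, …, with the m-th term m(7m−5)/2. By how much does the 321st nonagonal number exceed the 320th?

Consecutive nonagonal numbers differ by 7n − 6: here 7·321 − 6 = 2241.

2241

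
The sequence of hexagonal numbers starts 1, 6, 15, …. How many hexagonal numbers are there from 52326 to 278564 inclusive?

The n-th hexagonal number is n(2n−1).
Smallest index with value ≥ 52326: n = 162 (giving 52326).
Largest index with value ≤ 278564: n = 373 (giving 277885).
Indices 162 through 373: 212 terms.

212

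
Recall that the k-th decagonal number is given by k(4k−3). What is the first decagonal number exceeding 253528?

Solve n(4n−3) > 253528 for integer n.
The largest n with value ≤ 253528 is 252 (since 253260 ≤ 253528 < 255277), so the first above is n = 253, value 255277.

255277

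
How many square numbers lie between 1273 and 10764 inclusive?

68

The n-th square number is n².
Smallest index with value ≥ 1273: n = 36 (giving 1296).
Largest index with value ≤ 10764: n = 103 (giving 10609).
Indices 36 through 103: 68 terms.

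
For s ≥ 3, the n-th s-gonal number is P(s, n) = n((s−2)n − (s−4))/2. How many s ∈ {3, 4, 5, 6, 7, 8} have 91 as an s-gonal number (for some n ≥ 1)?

2

s = 3: P(3, 13) = 91. ✓
s = 4: P(4, 9) = 81 and P(4, 10) = 100; 91 is not s-gonal.
s = 5: P(5, 7) = 70 and P(5, 8) = 92; 91 is not s-gonal.
s = 6: P(6, 7) = 91. ✓
s = 7: P(7, 6) = 81 and P(7, 7) = 112; 91 is not s-gonal.
s = 8: P(8, 5) = 65 and P(8, 6) = 96; 91 is not s-gonal.
Hits: s ∈ {3, 6} → 2.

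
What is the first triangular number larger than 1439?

1485

Solve n(n+1)/2 > 1439 for integer n.
The largest n with value ≤ 1439 is 53 (since 1431 ≤ 1439 < 1485), so the first above is n = 54, value 1485.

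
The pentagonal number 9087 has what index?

78

Set n(3n−1)/2 = 9087, giving 3n² − n − 18174 = 0.
The discriminant is 1 + 24·9087 = 218089, and √218089 = 467.
So n = (1 + 467) / 6 = 468/6 = 78.
Check: 78·(3·78 − 1)/2 = 9087. ✓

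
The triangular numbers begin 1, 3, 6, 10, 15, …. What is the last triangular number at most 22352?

22155

Solve n(n+1)/2 ≤ 22352 for integer n.
n = 210 gives 22155 ≤ 22352, while n = 211 gives 22366 > 22352; so the answer is 22155.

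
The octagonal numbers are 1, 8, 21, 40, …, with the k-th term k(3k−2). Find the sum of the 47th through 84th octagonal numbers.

497819

Σ i(3i−2) = 3Σi² − 2Σi over i = 47..84.
Σi = 3570 − 1081 = 2489 and Σi² = 201110 − 33511 = 167599.
3·167599 − 2·2489 = 497819.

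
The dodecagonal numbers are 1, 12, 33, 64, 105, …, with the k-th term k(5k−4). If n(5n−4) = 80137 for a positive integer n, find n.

Set n(5n−4) = 80137, giving 5n² − 4n − 80137 = 0.
So n = (4 + 1266) / 10 = 1270/10 = 127.

127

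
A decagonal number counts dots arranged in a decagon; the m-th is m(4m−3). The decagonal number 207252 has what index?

Set n(4n−3) = 207252, giving 4n² − 3n − 207252 = 0.
The discriminant is 9 + 16·207252 = 3316041, and √3316041 = 1821.
So n = (3 + 1821) / 8 = 1824/8 = 228.
Check: 228·(4·228 − 3) = 207252. ✓

228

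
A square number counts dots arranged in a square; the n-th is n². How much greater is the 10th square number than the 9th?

19

n² − (n−1)² = 2n − 1, so 10² − 9² = 2·10 − 1 = 19.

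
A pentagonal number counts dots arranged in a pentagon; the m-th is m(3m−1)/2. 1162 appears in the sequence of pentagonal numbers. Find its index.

Set n(3n−1)/2 = 1162, giving 3n² − n − 2324 = 0.
The discriminant is 1 + 24·1162 = 27889, and √27889 = 167.
So n = (1 + 167) / 6 = 168/6 = 28.

28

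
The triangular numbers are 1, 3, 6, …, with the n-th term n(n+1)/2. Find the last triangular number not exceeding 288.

276

Solve n(n+1)/2 ≤ 288 for integer n.
n = 23 gives 276 ≤ 288, while n = 24 gives 300 > 288; so the answer is 276.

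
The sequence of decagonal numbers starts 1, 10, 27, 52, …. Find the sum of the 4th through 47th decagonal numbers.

Σ i(4i−3) = 4Σi² − 3Σi over i = 4..47.
Σi = 1128 − 6 = 1122 and Σi² = 35720 − 14 = 35706.
4·35706 − 3·1122 = 139458.

139458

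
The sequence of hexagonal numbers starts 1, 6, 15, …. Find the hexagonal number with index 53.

5565

The 53rd hexagonal number is n(2n−1) with n = 53.
53·(2·53 − 1) = 53·105 = 5565.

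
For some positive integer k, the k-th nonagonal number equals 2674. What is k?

Set n(7n−5)/2 = 2674, giving 7n² − 5n − 5348 = 0.
The discriminant is 25 + 56·2674 = 149769, and √149769 = 387.
So n = (5 + 387) / 14 = 392/14 = 28.

28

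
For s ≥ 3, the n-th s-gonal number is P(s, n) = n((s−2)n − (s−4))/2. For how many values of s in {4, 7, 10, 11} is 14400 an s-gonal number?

s = 4: P(4, 120) = 14400. ✓
s = 7: P(7, 76) = 14326 and P(7, 77) = 14707; 14400 is not s-gonal.
s = 10: P(10, 60) = 14220 and P(10, 61) = 14701; 14400 is not s-gonal.
s = 11: P(11, 56) = 13916 and P(11, 57) = 14421; 14400 is not s-gonal.
Hits: s ∈ {4} → 1.

1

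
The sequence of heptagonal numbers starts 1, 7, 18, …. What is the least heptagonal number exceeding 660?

697

Solve n(5n−3)/2 > 660 for integer n.
The largest n with value ≤ 660 is 16 (since 616 ≤ 660 < 697), so the first above is n = 17, value 697.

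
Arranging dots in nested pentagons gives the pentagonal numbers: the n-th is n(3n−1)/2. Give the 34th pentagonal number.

1717

34·(3·34 − 1)/2 = 34·101/2 = 1717.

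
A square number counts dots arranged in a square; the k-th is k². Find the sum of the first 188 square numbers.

Σ_{i=1}^{188} i² = 188·189·377/6 = 2232594.

2232594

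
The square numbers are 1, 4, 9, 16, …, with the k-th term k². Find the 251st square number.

The 251st square number is n² with n = 251.
251² = 63001.

63001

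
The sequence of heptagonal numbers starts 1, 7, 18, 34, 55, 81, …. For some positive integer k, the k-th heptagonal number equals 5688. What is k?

48

Set n(5n−3)/2 = 5688, giving 5n² − 3n − 11376 = 0.
So n = (3 + 477) / 10 = 480/10 = 48.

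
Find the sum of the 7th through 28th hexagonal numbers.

14861

Σ i(2i−1) = 2Σi² − Σi over i = 7..28.
Σi = 406 − 21 = 385 and Σi² = 7714 − 91 = 7623.
2·7623 − 1·385 = 14861.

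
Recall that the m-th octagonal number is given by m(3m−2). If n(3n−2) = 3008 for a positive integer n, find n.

Set n(3n−2) = 3008, giving 3n² − 2n − 3008 = 0.
So n = (2 + 190) / 6 = 192/6 = 32.

32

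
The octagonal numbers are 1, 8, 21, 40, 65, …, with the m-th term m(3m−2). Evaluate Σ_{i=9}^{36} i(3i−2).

Σ i(3i−2) = 3Σi² − 2Σi over i = 9..36.
Σi = 666 − 36 = 630 and Σi² = 16206 − 204 = 16002.
3·16002 − 2·630 = 46746.

46746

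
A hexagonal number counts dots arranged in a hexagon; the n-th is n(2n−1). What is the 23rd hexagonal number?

1035

The 23rd hexagonal number is n(2n−1) with n = 23.
23·(2·23 − 1) = 23·45 = 1035.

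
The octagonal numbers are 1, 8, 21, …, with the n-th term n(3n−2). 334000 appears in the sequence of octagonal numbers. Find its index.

Set n(3n−2) = 334000, giving 3n² − 2n − 334000 = 0.
The discriminant is 4 + 12·334000 = 4008004, and √4008004 = 2002.
So n = (2 + 2002) / 6 = 2004/6 = 334.
Check: 334·(3·334 − 2) = 334000. ✓

334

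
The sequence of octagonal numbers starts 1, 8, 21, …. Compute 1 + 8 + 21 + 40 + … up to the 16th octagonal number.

Σ i(3i−2) = 3Σi² − 2Σi over i = 1..16.
Σi = 136 and Σi² = 1496.
3·1496 − 2·136 = 4216.

4216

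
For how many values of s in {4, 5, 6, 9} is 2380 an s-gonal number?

s = 4: P(4, 48) = 2304 and P(4, 49) = 2401; 2380 is not s-gonal.
s = 5: P(5, 40) = 2380. ✓
s = 6: P(6, 34) = 2278 and P(6, 35) = 2415; 2380 is not s-gonal.
s = 9: P(9, 26) = 2301 and P(9, 27) = 2484; 2380 is not s-gonal.
Hits: s ∈ {5} → 1.

1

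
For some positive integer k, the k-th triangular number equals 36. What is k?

8

Set n(n+1)/2 = 36, giving n² + n − 72 = 0.
The discriminant is 1 + 8·36 = 289, and √289 = 17.
So n = (-1 + 17) / 2 = 16/2 = 8.
Check: 8·9/2 = 36. ✓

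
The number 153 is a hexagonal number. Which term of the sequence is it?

Set n(2n−1) = 153, giving 2n² − n − 153 = 0.
The discriminant is 1 + 8·153 = 1225, and √1225 = 35.
So n = (1 + 35) / 4 = 36/4 = 9.
Check: 9·(2·9 − 1) = 153. ✓

9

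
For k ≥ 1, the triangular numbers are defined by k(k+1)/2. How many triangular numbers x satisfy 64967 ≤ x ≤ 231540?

321

The n-th triangular number is n(n+1)/2.
Smallest index with value ≥ 64967: n = 360 (giving 64980).
Largest index with value ≤ 231540: n = 680 (giving 231540).
Indices 360 through 680: 321 terms.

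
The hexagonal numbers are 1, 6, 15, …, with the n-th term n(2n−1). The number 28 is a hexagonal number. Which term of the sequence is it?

Set n(2n−1) = 28, giving 2n² − n − 28 = 0.
So n = (1 + 15) / 4 = 16/4 = 4.

4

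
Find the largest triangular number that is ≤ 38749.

38503

Solve n(n+1)/2 ≤ 38749 for integer n.
n = 277 gives 38503 ≤ 38749, while n = 278 gives 38781 > 38749; so the answer is 38503.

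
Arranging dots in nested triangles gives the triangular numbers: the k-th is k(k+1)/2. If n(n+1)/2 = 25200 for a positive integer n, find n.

224

Set n(n+1)/2 = 25200, giving n² + n − 50400 = 0.
So n = (-1 + 449) / 2 = 448/2 = 224.
Check: 224·225/2 = 25200. ✓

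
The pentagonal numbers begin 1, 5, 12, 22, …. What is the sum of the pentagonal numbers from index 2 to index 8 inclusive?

Σ i(3i−1)/2 = (3Σi² − Σi) / 2 over i = 2..8.
Σi = 36 − 1 = 35 and Σi² = 204 − 1 = 203.
(3·203 − 1·35) / 2 = 574/2 = 287.

287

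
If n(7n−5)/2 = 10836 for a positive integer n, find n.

Set n(7n−5)/2 = 10836, giving 7n² − 5n − 21672 = 0.
So n = (5 + 779) / 14 = 784/14 = 56.
Check: 56·(7·56 − 5)/2 = 10836. ✓

56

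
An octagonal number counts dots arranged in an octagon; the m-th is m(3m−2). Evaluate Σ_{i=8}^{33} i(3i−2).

Σ i(3i−2) = 3Σi² − 2Σi over i = 8..33.
Σi = 561 − 28 = 533 and Σi² = 12529 − 140 = 12389.
3·12389 − 2·533 = 36101.

36101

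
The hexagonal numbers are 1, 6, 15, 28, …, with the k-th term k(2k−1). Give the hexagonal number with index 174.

The 174th hexagonal number is n(2n−1) with n = 174.
174·(2·174 − 1) = 174·347 = 60378.

60378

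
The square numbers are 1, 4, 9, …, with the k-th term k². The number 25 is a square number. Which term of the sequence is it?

We need n² = 25, so n = √25 = 5.

5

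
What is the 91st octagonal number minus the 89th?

1076

91·(3·91 − 2) = 24661 and 89·(3·89 − 2) = 23585.
Difference: 24661 − 23585 = 1076.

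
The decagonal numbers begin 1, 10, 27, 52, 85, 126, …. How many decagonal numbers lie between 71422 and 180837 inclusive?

The n-th decagonal number is n(4n−3).
Smallest index with value ≥ 71422: n = 134 (giving 71422).
Largest index with value ≤ 180837: n = 213 (giving 180837).
Indices 134 through 213: 80 terms.

80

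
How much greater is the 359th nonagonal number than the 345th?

34461

359·(7·359 − 5)/2 = 450186 and 345·(7·345 − 5)/2 = 415725.
Difference: 450186 − 415725 = 34461.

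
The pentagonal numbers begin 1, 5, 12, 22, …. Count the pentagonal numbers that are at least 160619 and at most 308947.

The n-th pentagonal number is n(3n−1)/2.
Smallest index with value ≥ 160619: n = 328 (giving 161212).
Largest index with value ≤ 308947: n = 454 (giving 308947).
Indices 328 through 454: 127 terms.

127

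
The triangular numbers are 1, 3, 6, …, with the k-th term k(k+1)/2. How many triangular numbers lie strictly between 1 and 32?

6

The n-th triangular number is n(n+1)/2.
Smallest index with value > 1: n = 2 (giving 3).
Largest index with value < 32: n = 7 (giving 28).
Indices 2 through 7: 6 terms.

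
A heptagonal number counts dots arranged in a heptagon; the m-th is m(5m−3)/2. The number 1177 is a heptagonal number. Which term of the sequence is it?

Set n(5n−3)/2 = 1177, giving 5n² − 3n − 2354 = 0.
The discriminant is 9 + 40·1177 = 47089, and √47089 = 217.
So n = (3 + 217) / 10 = 220/10 = 22.

22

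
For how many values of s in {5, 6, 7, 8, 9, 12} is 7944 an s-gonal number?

s = 5: P(5, 72) = 7740 and P(5, 73) = 7957; 7944 is not s-gonal.
s = 6: P(6, 63) = 7875 and P(6, 64) = 8128; 7944 is not s-gonal.
s = 7: P(7, 56) = 7756 and P(7, 57) = 8037; 7944 is not s-gonal.
s = 8: P(8, 51) = 7701 and P(8, 52) = 8008; 7944 is not s-gonal.
s = 9: P(9, 48) = 7944. ✓
s = 12: P(12, 40) = 7840 and P(12, 41) = 8241; 7944 is not s-gonal.
Hits: s ∈ {9} → 1.

1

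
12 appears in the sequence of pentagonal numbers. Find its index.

Set n(3n−1)/2 = 12, giving 3n² − n − 24 = 0.
The discriminant is 1 + 24·12 = 289, and √289 = 17.
So n = (1 + 17) / 6 = 18/6 = 3.

3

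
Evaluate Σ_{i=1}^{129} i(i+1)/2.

Σ i(i+1)/2 = (Σi² + Σi) / 2 over i = 1..129.
Σi = 8385 and Σi² = 723905.
(1·723905 + 1·8385) / 2 = 732290/2 = 366145.

366145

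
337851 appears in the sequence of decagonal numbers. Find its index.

Set n(4n−3) = 337851, giving 4n² − 3n − 337851 = 0.
The discriminant is 9 + 16·337851 = 5405625, and √5405625 = 2325.
So n = (3 + 2325) / 8 = 2328/8 = 291.

291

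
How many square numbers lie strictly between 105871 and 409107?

The n-th square number is n².
Smallest index with value > 105871: n = 326 (giving 106276).
Largest index with value < 409107: n = 639 (giving 408321).
Indices 326 through 639: 314 terms.

314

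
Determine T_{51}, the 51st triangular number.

The 51st triangular number is n(n+1)/2 with n = 51.
51·52/2 = 2652/2 = 1326.

1326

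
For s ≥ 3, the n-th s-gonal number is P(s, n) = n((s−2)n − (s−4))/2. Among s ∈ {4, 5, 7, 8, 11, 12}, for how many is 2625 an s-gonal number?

s = 4: P(4, 51) = 2601 and P(4, 52) = 2704; 2625 is not s-gonal.
s = 5: P(5, 42) = 2625. ✓
s = 7: P(7, 32) = 2512 and P(7, 33) = 2673; 2625 is not s-gonal.
s = 8: P(8, 29) = 2465 and P(8, 30) = 2640; 2625 is not s-gonal.
s = 11: P(11, 24) = 2508 and P(11, 25) = 2725; 2625 is not s-gonal.
s = 12: P(12, 23) = 2553 and P(12, 24) = 2784; 2625 is not s-gonal.
Hits: s ∈ {5} → 1.

1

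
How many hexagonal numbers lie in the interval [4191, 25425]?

The n-th hexagonal number is n(2n−1).
Smallest index with value ≥ 4191: n = 47 (giving 4371).
Largest index with value ≤ 25425: n = 113 (giving 25425).
Indices 47 through 113: 67 terms.

67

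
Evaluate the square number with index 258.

258² = 66564.

66564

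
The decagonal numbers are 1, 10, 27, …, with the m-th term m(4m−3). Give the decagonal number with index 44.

7612

The 44th decagonal number is n(4n−3) with n = 44.
44·(4·44 − 3) = 44·173 = 7612.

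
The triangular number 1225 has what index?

Set n(n+1)/2 = 1225, giving n² + n − 2450 = 0.
The discriminant is 1 + 8·1225 = 9801, and √9801 = 99.
So n = (-1 + 99) / 2 = 98/2 = 49.

49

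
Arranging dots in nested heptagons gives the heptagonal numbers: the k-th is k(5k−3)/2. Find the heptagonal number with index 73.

The 73rd heptagonal number is n(5n−3)/2 with n = 73.
73·(5·73 − 3)/2 = 73·362/2 = 73·181 = 13213.

13213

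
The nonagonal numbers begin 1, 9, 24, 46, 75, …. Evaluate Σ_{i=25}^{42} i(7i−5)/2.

70890

Σ i(7i−5)/2 = (7Σi² − 5Σi) / 2 over i = 25..42.
Σi = 903 − 300 = 603 and Σi² = 25585 − 4900 = 20685.
(7·20685 − 5·603) / 2 = 141780/2 = 70890.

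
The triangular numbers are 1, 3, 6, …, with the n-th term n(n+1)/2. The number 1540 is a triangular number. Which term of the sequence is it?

Set n(n+1)/2 = 1540, giving n² + n − 3080 = 0.
The discriminant is 1 + 8·1540 = 12321, and √12321 = 111.
So n = (-1 + 111) / 2 = 110/2 = 55.

55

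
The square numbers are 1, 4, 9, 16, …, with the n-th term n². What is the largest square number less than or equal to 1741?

Solve n² ≤ 1741 for integer n.
n = 41 gives 1681 ≤ 1741, while n = 42 gives 1764 > 1741; so the answer is 1681.

1681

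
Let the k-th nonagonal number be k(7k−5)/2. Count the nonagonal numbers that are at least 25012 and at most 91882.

The n-th nonagonal number is n(7n−5)/2.
Smallest index with value ≥ 25012: n = 85 (giving 25075).
Largest index with value ≤ 91882: n = 162 (giving 91449).
Indices 85 through 162: 78 terms.

78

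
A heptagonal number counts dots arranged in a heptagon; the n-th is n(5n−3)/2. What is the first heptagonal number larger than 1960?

Solve n(5n−3)/2 > 1960 for integer n.
The largest n with value ≤ 1960 is 28 (since 1918 ≤ 1960 < 2059), so the first above is n = 29, value 2059.

2059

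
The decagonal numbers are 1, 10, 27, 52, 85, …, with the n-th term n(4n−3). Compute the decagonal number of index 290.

The 290th decagonal number is n(4n−3) with n = 290.
290·(4·290 − 3) = 290·1157 = 335530.

335530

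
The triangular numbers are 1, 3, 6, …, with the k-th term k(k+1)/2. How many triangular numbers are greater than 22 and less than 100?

7

The n-th triangular number is n(n+1)/2.
Smallest index with value > 22: n = 7 (giving 28).
Largest index with value < 100: n = 13 (giving 91).
Indices 7 through 13: 7 terms.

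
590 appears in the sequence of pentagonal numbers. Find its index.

20

Set n(3n−1)/2 = 590, giving 3n² − n − 1180 = 0.
The discriminant is 1 + 24·590 = 14161, and √14161 = 119.
So n = (1 + 119) / 6 = 120/6 = 20.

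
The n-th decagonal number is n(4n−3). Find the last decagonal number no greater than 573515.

573427

Solve n(4n−3) ≤ 573515 for integer n.
n = 379 gives 573427 ≤ 573515, while n = 380 gives 576460 > 573515; so the answer is 573427.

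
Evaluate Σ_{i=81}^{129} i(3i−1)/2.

Σ i(3i−1)/2 = (3Σi² − Σi) / 2 over i = 81..129.
Σi = 8385 − 3240 = 5145 and Σi² = 723905 − 173880 = 550025.
(3·550025 − 1·5145) / 2 = 1644930/2 = 822465.

822465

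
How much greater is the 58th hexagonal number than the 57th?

Consecutive hexagonal numbers differ by 4n − 3: here 4·58 − 3 = 229.

229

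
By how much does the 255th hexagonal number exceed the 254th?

Consecutive hexagonal numbers differ by 4n − 3: here 4·255 − 3 = 1017.

1017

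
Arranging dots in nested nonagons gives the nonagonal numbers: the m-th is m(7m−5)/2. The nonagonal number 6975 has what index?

45

Set n(7n−5)/2 = 6975, giving 7n² − 5n − 13950 = 0.
So n = (5 + 625) / 14 = 630/14 = 45.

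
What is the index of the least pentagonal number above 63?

Solve n(3n−1)/2 > 63 for integer n.
The largest n with value ≤ 63 is 6 (since 51 ≤ 63 < 70), so the first above is n = 7, value 70.

7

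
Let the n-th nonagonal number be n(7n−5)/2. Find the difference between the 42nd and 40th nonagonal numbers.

42·(7·42 − 5)/2 = 6069 and 40·(7·40 − 5)/2 = 5500.
Difference: 6069 − 5500 = 569.

569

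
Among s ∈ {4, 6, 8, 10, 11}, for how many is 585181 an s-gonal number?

1

s = 4: P(4, 764) = 583696 and P(4, 765) = 585225; 585181 is not s-gonal.
s = 6: P(6, 541) = 584821 and P(6, 542) = 586986; 585181 is not s-gonal.
s = 8: P(8, 441) = 582561 and P(8, 442) = 585208; 585181 is not s-gonal.
s = 10: P(10, 382) = 582550 and P(10, 383) = 585607; 585181 is not s-gonal.
s = 11: P(11, 361) = 585181. ✓
Hits: s ∈ {11} → 1.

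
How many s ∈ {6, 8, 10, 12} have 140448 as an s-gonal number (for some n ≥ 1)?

1

s = 6: P(6, 265) = 140185 and P(6, 266) = 141246; 140448 is not s-gonal.
s = 8: P(8, 216) = 139536 and P(8, 217) = 140833; 140448 is not s-gonal.
s = 10: P(10, 187) = 139315 and P(10, 188) = 140812; 140448 is not s-gonal.
s = 12: P(12, 168) = 140448. ✓
Hits: s ∈ {12} → 1.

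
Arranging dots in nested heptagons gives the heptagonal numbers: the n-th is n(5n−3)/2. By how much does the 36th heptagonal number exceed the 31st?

830

36·(5·36 − 3)/2 = 3186 and 31·(5·31 − 3)/2 = 2356.
Difference: 3186 − 2356 = 830.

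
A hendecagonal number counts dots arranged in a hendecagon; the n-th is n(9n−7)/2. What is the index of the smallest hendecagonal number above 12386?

Solve n(9n−7)/2 > 12386 for integer n.
The largest n with value ≤ 12386 is 52 (since 11986 ≤ 12386 < 12455), so the first above is n = 53, value 12455.

53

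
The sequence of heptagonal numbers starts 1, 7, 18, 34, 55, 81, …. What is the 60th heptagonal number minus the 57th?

60·(5·60 − 3)/2 = 8910 and 57·(5·57 − 3)/2 = 8037.
Difference: 8910 − 8037 = 873.

873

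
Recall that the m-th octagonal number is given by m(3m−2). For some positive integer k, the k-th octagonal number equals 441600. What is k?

384

Set n(3n−2) = 441600, giving 3n² − 2n − 441600 = 0.
The discriminant is 4 + 12·441600 = 5299204, and √5299204 = 2302.
So n = (2 + 2302) / 6 = 2304/6 = 384.
Check: 384·(3·384 − 2) = 441600. ✓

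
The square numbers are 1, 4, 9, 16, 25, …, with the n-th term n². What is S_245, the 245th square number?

60025

The 245th square number is n² with n = 245.
245² = 60025.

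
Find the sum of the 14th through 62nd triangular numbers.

41209

Σ i(i+1)/2 = (Σi² + Σi) / 2 over i = 14..62.
Σi = 1953 − 91 = 1862 and Σi² = 81375 − 819 = 80556.
(1·80556 + 1·1862) / 2 = 82418/2 = 41209.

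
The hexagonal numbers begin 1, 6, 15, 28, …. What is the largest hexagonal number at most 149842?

148785

Solve n(2n−1) ≤ 149842 for integer n.
n = 273 gives 148785 ≤ 149842, while n = 274 gives 149878 > 149842; so the answer is 148785.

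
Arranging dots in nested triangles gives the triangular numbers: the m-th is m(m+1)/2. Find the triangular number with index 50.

The 50th triangular number is n(n+1)/2 with n = 50.
50·51/2 = 2550/2 = 1275.

1275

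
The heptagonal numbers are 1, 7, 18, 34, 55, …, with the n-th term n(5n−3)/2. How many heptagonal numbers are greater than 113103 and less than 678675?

The n-th heptagonal number is n(5n−3)/2.
Smallest index with value > 113103: n = 214 (giving 114169).
Largest index with value < 678675: n = 521 (giving 677821).
Indices 214 through 521: 308 terms.

308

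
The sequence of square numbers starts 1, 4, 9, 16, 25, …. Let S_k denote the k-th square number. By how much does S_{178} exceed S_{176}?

708

178² = 31684 and 176² = 30976.
Difference: 31684 − 30976 = 708.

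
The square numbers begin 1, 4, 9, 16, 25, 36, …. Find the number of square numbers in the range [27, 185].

The n-th square number is n².
Smallest index with value ≥ 27: n = 6 (giving 36).
Largest index with value ≤ 185: n = 13 (giving 169).
Indices 6 through 13: 8 terms.

8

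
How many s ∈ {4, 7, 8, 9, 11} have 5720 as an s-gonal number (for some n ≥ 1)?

1

s = 4: P(4, 75) = 5625 and P(4, 76) = 5776; 5720 is not s-gonal.
s = 7: P(7, 48) = 5688 and P(7, 49) = 5929; 5720 is not s-gonal.
s = 8: P(8, 44) = 5720. ✓
s = 9: P(9, 40) = 5500 and P(9, 41) = 5781; 5720 is not s-gonal.
s = 11: P(11, 36) = 5706 and P(11, 37) = 6031; 5720 is not s-gonal.
Hits: s ∈ {8} → 1.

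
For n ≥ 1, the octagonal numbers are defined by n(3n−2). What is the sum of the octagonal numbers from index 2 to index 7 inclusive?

Σ i(3i−2) = 3Σi² − 2Σi over i = 2..7.
Σi = 28 − 1 = 27 and Σi² = 140 − 1 = 139.
3·139 − 2·27 = 363.

363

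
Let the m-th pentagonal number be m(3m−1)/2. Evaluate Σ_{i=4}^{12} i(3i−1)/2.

Σ i(3i−1)/2 = (3Σi² − Σi) / 2 over i = 4..12.
Σi = 78 − 6 = 72 and Σi² = 650 − 14 = 636.
(3·636 − 1·72) / 2 = 1836/2 = 918.

918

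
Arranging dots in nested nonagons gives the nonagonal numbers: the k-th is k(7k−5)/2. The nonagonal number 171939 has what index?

222

Set n(7n−5)/2 = 171939, giving 7n² − 5n − 343878 = 0.
The discriminant is 25 + 56·171939 = 9628609, and √9628609 = 3103.
So n = (5 + 3103) / 14 = 3108/14 = 222.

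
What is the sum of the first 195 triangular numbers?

Σ i(i+1)/2 = (Σi² + Σi) / 2 over i = 1..195.
Σi = 19110 and Σi² = 2490670.
(1·2490670 + 1·19110) / 2 = 2509780/2 = 1254890.

1254890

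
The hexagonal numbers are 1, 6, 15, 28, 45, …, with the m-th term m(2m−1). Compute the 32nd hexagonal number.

32·(2·32 − 1) = 32·63 = 2016.

2016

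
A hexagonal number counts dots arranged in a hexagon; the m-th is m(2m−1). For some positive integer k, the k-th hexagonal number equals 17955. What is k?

95

Set n(2n−1) = 17955, giving 2n² − n − 17955 = 0.
So n = (1 + 379) / 4 = 380/4 = 95.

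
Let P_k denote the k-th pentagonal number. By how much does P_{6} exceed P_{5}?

16

Consecutive pentagonal numbers differ by 3n − 2: here 3·6 − 2 = 16.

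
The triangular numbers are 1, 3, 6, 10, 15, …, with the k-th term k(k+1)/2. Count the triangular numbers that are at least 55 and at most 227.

The n-th triangular number is n(n+1)/2.
Smallest index with value ≥ 55: n = 10 (giving 55).
Largest index with value ≤ 227: n = 20 (giving 210).
Indices 10 through 20: 11 terms.

11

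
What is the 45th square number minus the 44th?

89

n² − (n−1)² = 2n − 1, so 45² − 44² = 2·45 − 1 = 89.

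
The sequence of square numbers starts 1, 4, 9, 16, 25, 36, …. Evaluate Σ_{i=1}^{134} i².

811035

Σ_{i=1}^{134} i² = 134·135·269/6 = 811035.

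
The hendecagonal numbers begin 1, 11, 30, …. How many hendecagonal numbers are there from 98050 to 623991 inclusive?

225

The n-th hendecagonal number is n(9n−7)/2.
Smallest index with value ≥ 98050: n = 148 (giving 98050).
Largest index with value ≤ 623991: n = 372 (giving 621426).
Indices 148 through 372: 225 terms.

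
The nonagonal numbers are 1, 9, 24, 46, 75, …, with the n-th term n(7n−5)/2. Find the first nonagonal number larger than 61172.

Solve n(7n−5)/2 > 61172 for integer n.
The largest n with value ≤ 61172 is 132 (since 60654 ≤ 61172 < 61579), so the first above is n = 133, value 61579.

61579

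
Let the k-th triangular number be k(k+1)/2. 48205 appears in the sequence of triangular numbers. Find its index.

310

Set n(n+1)/2 = 48205, giving n² + n − 96410 = 0.
The discriminant is 1 + 8·48205 = 385641, and √385641 = 621.
So n = (-1 + 621) / 2 = 620/2 = 310.
Check: 310·311/2 = 48205. ✓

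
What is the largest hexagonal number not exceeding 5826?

Solve n(2n−1) ≤ 5826 for integer n.
n = 54 gives 5778 ≤ 5826, while n = 55 gives 5995 > 5826; so the answer is 5778.

5778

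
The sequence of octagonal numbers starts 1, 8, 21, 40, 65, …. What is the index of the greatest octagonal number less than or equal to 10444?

Solve n(3n−2) ≤ 10444 for integer n.
n = 59 gives 10325 ≤ 10444, while n = 60 gives 10680 > 10444; so the answer is index 59.

59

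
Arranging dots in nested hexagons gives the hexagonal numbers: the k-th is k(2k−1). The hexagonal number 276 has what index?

Set n(2n−1) = 276, giving 2n² − n − 276 = 0.
The discriminant is 1 + 8·276 = 2209, and √2209 = 47.
So n = (1 + 47) / 4 = 48/4 = 12.

12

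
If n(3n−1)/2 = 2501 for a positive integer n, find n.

Set n(3n−1)/2 = 2501, giving 3n² − n − 5002 = 0.
The discriminant is 1 + 24·2501 = 60025, and √60025 = 245.
So n = (1 + 245) / 6 = 246/6 = 41.

41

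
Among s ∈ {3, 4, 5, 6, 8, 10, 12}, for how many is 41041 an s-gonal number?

2

s = 3: P(3, 286) = 41041. ✓
s = 4: P(4, 202) = 40804 and P(4, 203) = 41209; 41041 is not s-gonal.
s = 5: P(5, 165) = 40755 and P(5, 166) = 41251; 41041 is not s-gonal.
s = 6: P(6, 143) = 40755 and P(6, 144) = 41328; 41041 is not s-gonal.
s = 8: P(8, 117) = 40833 and P(8, 118) = 41536; 41041 is not s-gonal.
s = 10: P(10, 101) = 40501 and P(10, 102) = 41310; 41041 is not s-gonal.
s = 12: P(12, 91) = 41041. ✓
Hits: s ∈ {3, 12} → 2.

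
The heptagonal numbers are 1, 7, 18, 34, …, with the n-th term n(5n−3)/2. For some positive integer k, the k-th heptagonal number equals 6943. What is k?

Set n(5n−3)/2 = 6943, giving 5n² − 3n − 13886 = 0.
The discriminant is 9 + 40·6943 = 277729, and √277729 = 527.
So n = (3 + 527) / 10 = 530/10 = 53.

53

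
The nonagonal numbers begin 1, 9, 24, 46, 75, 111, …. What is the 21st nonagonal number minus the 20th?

Consecutive nonagonal numbers differ by 7n − 6: here 7·21 − 6 = 141.

141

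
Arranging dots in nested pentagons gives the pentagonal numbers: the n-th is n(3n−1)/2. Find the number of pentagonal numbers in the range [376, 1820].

20

The n-th pentagonal number is n(3n−1)/2.
Smallest index with value ≥ 376: n = 16 (giving 376).
Largest index with value ≤ 1820: n = 35 (giving 1820).
Indices 16 through 35: 20 terms.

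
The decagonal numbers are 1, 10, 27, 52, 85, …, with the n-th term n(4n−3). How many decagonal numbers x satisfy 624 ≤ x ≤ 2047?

The n-th decagonal number is n(4n−3).
Smallest index with value ≥ 624: n = 13 (giving 637).
Largest index with value ≤ 2047: n = 23 (giving 2047).
Indices 13 through 23: 11 terms.

11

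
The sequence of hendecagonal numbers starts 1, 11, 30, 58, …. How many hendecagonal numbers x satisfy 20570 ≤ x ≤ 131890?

The n-th hendecagonal number is n(9n−7)/2.
Smallest index with value ≥ 20570: n = 68 (giving 20570).
Largest index with value ≤ 131890: n = 171 (giving 130986).
Indices 68 through 171: 104 terms.

104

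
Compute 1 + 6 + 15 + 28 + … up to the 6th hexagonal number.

161

Σ i(2i−1) = 2Σi² − Σi over i = 1..6.
Σi = 21 and Σi² = 91.
2·91 − 1·21 = 161.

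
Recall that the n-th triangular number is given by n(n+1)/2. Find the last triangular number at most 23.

Solve n(n+1)/2 ≤ 23 for integer n.
n = 6 gives 21 ≤ 23, while n = 7 gives 28 > 23; so the answer is 21.

21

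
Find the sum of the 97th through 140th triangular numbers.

315084

Σ i(i+1)/2 = (Σi² + Σi) / 2 over i = 97..140.
Σi = 9870 − 4656 = 5214 and Σi² = 924490 − 299536 = 624954.
(1·624954 + 1·5214) / 2 = 630168/2 = 315084.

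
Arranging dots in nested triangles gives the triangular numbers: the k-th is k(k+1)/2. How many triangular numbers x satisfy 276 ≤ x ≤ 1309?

28

The n-th triangular number is n(n+1)/2.
Smallest index with value ≥ 276: n = 23 (giving 276).
Largest index with value ≤ 1309: n = 50 (giving 1275).
Indices 23 through 50: 28 terms.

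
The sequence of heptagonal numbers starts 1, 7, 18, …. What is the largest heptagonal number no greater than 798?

783

Solve n(5n−3)/2 ≤ 798 for integer n.
n = 18 gives 783 ≤ 798, while n = 19 gives 874 > 798; so the answer is 783.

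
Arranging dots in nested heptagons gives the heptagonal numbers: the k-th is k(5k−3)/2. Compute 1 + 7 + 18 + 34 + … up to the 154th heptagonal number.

Σ i(5i−3)/2 = (5Σi² − 3Σi) / 2 over i = 1..154.
Σi = 11935 and Σi² = 1229305.
(5·1229305 − 3·11935) / 2 = 6110720/2 = 3055360.

3055360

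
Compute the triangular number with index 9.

9·10/2 = 90/2 = 45.

45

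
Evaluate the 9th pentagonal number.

The 9th pentagonal number is n(3n−1)/2 with n = 9.
9·(3·9 − 1)/2 = 9·26/2 = 9·13 = 117.

117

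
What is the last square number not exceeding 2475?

Solve n² ≤ 2475 for integer n.
n = 49 gives 2401 ≤ 2475, while n = 50 gives 2500 > 2475; so the answer is 2401.

2401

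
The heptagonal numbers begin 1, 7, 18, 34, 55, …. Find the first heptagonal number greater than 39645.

40132

Solve n(5n−3)/2 > 39645 for integer n.
The largest n with value ≤ 39645 is 126 (since 39501 ≤ 39645 < 40132), so the first above is n = 127, value 40132.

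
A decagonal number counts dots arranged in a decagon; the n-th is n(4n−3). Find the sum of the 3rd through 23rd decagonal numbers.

Σ i(4i−3) = 4Σi² − 3Σi over i = 3..23.
Σi = 276 − 3 = 273 and Σi² = 4324 − 5 = 4319.
4·4319 − 3·273 = 16457.

16457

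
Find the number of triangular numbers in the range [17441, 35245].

79

The n-th triangular number is n(n+1)/2.
Smallest index with value ≥ 17441: n = 187 (giving 17578).
Largest index with value ≤ 35245: n = 265 (giving 35245).
Indices 187 through 265: 79 terms.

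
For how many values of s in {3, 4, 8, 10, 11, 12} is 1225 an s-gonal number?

2

s = 3: P(3, 49) = 1225. ✓
s = 4: P(4, 35) = 1225. ✓
s = 8: P(8, 20) = 1160 and P(8, 21) = 1281; 1225 is not s-gonal.
s = 10: P(10, 17) = 1105 and P(10, 18) = 1242; 1225 is not s-gonal.
s = 11: P(11, 16) = 1096 and P(11, 17) = 1241; 1225 is not s-gonal.
s = 12: P(12, 16) = 1216 and P(12, 17) = 1377; 1225 is not s-gonal.
Hits: s ∈ {3, 4} → 2.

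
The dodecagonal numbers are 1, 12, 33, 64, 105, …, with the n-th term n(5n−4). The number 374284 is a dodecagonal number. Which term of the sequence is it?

Set n(5n−4) = 374284, giving 5n² − 4n − 374284 = 0.
So n = (4 + 2736) / 10 = 2740/10 = 274.

274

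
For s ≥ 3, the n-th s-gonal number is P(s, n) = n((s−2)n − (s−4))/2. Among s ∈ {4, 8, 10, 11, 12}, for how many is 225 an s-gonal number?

s = 4: P(4, 15) = 225. ✓
s = 8: P(8, 9) = 225. ✓
s = 10: P(10, 7) = 175 and P(10, 8) = 232; 225 is not s-gonal.
s = 11: P(11, 7) = 196 and P(11, 8) = 260; 225 is not s-gonal.
s = 12: P(12, 7) = 217 and P(12, 8) = 288; 225 is not s-gonal.
Hits: s ∈ {4, 8} → 2.

2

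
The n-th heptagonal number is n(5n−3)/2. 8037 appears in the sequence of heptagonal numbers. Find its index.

57

Set n(5n−3)/2 = 8037, giving 5n² − 3n − 16074 = 0.
The discriminant is 9 + 40·8037 = 321489, and √321489 = 567.
So n = (3 + 567) / 10 = 570/10 = 57.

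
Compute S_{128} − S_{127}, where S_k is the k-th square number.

255

n² − (n−1)² = 2n − 1, so 128² − 127² = 2·128 − 1 = 255.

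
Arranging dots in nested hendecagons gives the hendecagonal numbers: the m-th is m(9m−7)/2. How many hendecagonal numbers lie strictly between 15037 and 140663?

The n-th hendecagonal number is n(9n−7)/2.
Smallest index with value > 15037: n = 59 (giving 15458).
Largest index with value < 140663: n = 177 (giving 140361).
Indices 59 through 177: 119 terms.

119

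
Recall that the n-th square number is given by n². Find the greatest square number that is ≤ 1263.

1225

Solve n² ≤ 1263 for integer n.
n = 35 gives 1225 ≤ 1263, while n = 36 gives 1296 > 1263; so the answer is 1225.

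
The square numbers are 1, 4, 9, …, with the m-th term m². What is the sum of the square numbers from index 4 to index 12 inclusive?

Σ_{i=4}^{12} i² = 650 − 14 = 636.

636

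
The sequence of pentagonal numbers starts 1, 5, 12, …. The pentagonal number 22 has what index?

Set n(3n−1)/2 = 22, giving 3n² − n − 44 = 0.
The discriminant is 1 + 24·22 = 529, and √529 = 23.
So n = (1 + 23) / 6 = 24/6 = 4.

4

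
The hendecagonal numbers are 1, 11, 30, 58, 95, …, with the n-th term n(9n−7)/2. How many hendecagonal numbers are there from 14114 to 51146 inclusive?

The n-th hendecagonal number is n(9n−7)/2.
Smallest index with value ≥ 14114: n = 57 (giving 14421).
Largest index with value ≤ 51146: n = 107 (giving 51146).
Indices 57 through 107: 51 terms.

51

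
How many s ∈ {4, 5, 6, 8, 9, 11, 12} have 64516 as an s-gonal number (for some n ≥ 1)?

1

s = 4: P(4, 254) = 64516. ✓
s = 5: P(5, 207) = 64170 and P(5, 208) = 64792; 64516 is not s-gonal.
s = 6: P(6, 179) = 63903 and P(6, 180) = 64620; 64516 is not s-gonal.
s = 8: P(8, 146) = 63656 and P(8, 147) = 64533; 64516 is not s-gonal.
s = 9: P(9, 136) = 64396 and P(9, 137) = 65349; 64516 is not s-gonal.
s = 11: P(11, 120) = 64380 and P(11, 121) = 65461; 64516 is not s-gonal.
s = 12: P(12, 113) = 63393 and P(12, 114) = 64524; 64516 is not s-gonal.
Hits: s ∈ {4} → 1.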